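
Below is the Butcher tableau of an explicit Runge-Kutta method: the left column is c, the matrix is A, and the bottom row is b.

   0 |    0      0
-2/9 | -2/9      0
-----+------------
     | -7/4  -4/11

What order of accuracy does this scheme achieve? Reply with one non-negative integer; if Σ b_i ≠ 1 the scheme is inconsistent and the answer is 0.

0

b = (-7/4, -4/11)
c = (0, -2/9)
Σ b_i: (-7/4)·1 + (-4/11)·1 = -93/44 ≠ 1 ⇒ order 0.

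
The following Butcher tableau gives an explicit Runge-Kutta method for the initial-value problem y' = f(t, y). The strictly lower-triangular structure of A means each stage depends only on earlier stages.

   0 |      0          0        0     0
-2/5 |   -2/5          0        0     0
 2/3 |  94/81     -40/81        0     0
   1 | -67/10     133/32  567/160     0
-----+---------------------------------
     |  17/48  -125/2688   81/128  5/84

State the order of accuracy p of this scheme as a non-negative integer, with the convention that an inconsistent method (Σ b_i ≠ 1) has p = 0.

4

b = (17/48, -125/2688, 81/128, 5/84)
c = (0, -2/5, 2/3, 1)
Ac = (0, 0, 16/81, 7/10)
Σ b_i: 17/48·1 + (-125/2688)·1 + 81/128·1 + 5/84·1 = 1 ✓
b·c: (-125/2688)·(-2/5) + 81/128·2/3 + 5/84·1 = 1/2 ✓
b·c²: (-125/2688)·4/25 + 81/128·4/9 + 5/84·1 = 1/3 ✓
b·Ac: 81/128·16/81 + 5/84·7/10 = 1/6 ✓
b·c³: (-125/2688)·(-8/125) + 81/128·8/27 + 5/84·1 = 1/4 ✓
b·(c∘Ac): 81/128·32/243 + 5/84·7/10 = 1/8 ✓
b·Ac²: 81/128·(-32/405) + 5/84·56/25 = 1/12 ✓
b·A²c: 5/84·7/10 = 1/24 ✓; 4 stages ⇒ order 4.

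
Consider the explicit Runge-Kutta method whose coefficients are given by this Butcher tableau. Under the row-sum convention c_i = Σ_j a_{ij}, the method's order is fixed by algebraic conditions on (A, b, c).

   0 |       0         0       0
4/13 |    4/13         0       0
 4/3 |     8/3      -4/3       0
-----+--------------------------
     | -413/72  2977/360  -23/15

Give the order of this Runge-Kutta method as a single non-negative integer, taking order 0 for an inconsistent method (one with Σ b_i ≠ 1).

2

b = (-413/72, 2977/360, -23/15)
c = (0, 4/13, 4/3)
Ac = (0, 0, -16/39)
Σ b_i: (-413/72)·1 + 2977/360·1 + (-23/15)·1 = 1 ✓
b·c: 2977/360·4/13 + (-23/15)·4/3 = 1/2 ✓
b·c²: 2977/360·16/169 + (-23/15)·16/9 = -682/351 ≠ 1/3 ⇒ order 2.
b·Ac: (-23/15)·(-16/39) = 368/585 ≠ 1/6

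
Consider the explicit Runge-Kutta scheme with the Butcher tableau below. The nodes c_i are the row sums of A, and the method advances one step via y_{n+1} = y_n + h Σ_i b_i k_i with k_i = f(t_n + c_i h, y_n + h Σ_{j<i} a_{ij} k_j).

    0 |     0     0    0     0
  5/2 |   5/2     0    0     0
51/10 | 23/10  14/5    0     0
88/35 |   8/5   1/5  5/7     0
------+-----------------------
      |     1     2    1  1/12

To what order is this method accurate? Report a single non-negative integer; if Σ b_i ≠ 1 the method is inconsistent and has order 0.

0

b = (1, 2, 1, 1/12)
c = (0, 5/2, 51/10, 88/35)
Ac = (0, 0, 7, 29/7)
Σ b_i: 1·1 + 2·1 + 1·1 + 1/12·1 = 49/12 ≠ 1 ⇒ order 0.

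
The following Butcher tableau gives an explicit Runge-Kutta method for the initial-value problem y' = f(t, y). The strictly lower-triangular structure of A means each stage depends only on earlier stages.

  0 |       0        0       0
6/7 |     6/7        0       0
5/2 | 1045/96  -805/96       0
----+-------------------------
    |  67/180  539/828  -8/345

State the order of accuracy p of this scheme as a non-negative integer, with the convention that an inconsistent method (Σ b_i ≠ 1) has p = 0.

3

b = (67/180, 539/828, -8/345)
c = (0, 6/7, 5/2)
Ac = (0, 0, -115/16)
Σ b_i: 67/180·1 + 539/828·1 + (-8/345)·1 = 1 ✓
b·c: 539/828·6/7 + (-8/345)·5/2 = 1/2 ✓
b·c²: 539/828·36/49 + (-8/345)·25/4 = 1/3 ✓
b·Ac: (-8/345)·(-115/16) = 1/6 ✓; 3 stages ⇒ order 3.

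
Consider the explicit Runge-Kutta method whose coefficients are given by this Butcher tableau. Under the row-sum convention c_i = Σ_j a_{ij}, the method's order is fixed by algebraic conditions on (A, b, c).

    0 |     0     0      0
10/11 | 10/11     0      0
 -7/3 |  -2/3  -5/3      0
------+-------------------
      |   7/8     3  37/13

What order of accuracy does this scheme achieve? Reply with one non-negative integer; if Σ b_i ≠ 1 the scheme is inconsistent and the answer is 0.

b = (7/8, 3, 37/13)
c = (0, 10/11, -7/3)
Ac = (0, 0, -50/33)
Σ b_i: 7/8·1 + 3·1 + 37/13·1 = 699/104 ≠ 1 ⇒ order 0.

0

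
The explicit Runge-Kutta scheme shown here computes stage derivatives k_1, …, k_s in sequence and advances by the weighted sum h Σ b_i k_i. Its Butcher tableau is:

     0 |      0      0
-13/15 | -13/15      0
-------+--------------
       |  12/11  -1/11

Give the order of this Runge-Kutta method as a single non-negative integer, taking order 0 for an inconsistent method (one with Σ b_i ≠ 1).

b = (12/11, -1/11)
c = (0, -13/15)
Σ b_i: 12/11·1 + (-1/11)·1 = 1 ✓
b·c: (-1/11)·(-13/15) = 13/165 ≠ 1/2 ⇒ order 1.

1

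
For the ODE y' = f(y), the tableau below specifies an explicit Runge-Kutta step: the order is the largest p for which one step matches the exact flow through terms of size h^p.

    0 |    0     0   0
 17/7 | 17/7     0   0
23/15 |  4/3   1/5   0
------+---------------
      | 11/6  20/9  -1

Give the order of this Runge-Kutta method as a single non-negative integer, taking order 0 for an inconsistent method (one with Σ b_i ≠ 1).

b = (11/6, 20/9, -1)
c = (0, 17/7, 23/15)
Ac = (0, 0, 17/35)
Σ b_i: 11/6·1 + 20/9·1 + (-1)·1 = 55/18 ≠ 1 ⇒ order 0.

0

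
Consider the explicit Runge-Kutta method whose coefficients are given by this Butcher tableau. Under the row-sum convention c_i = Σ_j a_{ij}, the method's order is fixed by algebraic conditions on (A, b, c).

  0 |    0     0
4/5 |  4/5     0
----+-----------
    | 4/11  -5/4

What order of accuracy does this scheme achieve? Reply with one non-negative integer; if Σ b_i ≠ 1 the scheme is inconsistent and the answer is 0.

b = (4/11, -5/4)
c = (0, 4/5)
Σ b_i: 4/11·1 + (-5/4)·1 = -39/44 ≠ 1 ⇒ order 0.

0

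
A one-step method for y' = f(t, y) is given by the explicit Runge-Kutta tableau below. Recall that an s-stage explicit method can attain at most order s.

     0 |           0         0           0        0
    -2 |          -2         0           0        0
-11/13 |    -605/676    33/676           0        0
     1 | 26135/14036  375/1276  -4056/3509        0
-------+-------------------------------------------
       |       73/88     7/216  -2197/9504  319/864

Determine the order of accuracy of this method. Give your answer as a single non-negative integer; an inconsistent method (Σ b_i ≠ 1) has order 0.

b = (73/88, 7/216, -2197/9504, 319/864)
c = (0, -2, -11/13, 1)
Ac = (0, 0, -33/338, 249/638)
Σ b_i: 73/88·1 + 7/216·1 + (-2197/9504)·1 + 319/864·1 = 1 ✓
b·c: 7/216·(-2) + (-2197/9504)·(-11/13) + 319/864·1 = 1/2 ✓
b·c²: 7/216·4 + (-2197/9504)·121/169 + 319/864·1 = 1/3 ✓
b·Ac: (-2197/9504)·(-33/338) + 319/864·249/638 = 1/6 ✓
b·c³: 7/216·(-8) + (-2197/9504)·(-1331/2197) + 319/864·1 = 1/4 ✓
b·(c∘Ac): (-2197/9504)·363/4394 + 319/864·249/638 = 1/8 ✓
b·Ac²: (-2197/9504)·33/169 + 319/864·111/319 = 1/12 ✓
b·A²c: 319/864·36/319 = 1/24 ✓; 4 stages ⇒ order 4.

4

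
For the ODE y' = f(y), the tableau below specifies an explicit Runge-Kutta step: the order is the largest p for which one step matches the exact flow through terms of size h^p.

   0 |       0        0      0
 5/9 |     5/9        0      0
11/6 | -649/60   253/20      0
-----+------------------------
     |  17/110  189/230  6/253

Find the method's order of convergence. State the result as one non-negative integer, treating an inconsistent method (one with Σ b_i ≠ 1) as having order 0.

3

b = (17/110, 189/230, 6/253)
c = (0, 5/9, 11/6)
Ac = (0, 0, 253/36)
Σ b_i: 17/110·1 + 189/230·1 + 6/253·1 = 1 ✓
b·c: 189/230·5/9 + 6/253·11/6 = 1/2 ✓
b·c²: 189/230·25/81 + 6/253·121/36 = 1/3 ✓
b·Ac: 6/253·253/36 = 1/6 ✓; 3 stages ⇒ order 3.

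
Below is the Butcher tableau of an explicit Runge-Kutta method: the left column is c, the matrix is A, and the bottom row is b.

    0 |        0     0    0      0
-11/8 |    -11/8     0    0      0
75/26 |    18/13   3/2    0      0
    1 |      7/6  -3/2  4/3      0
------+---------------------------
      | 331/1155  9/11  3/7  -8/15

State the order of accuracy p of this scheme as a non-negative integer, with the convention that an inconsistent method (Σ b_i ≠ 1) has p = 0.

1

b = (331/1155, 9/11, 3/7, -8/15)
c = (0, -11/8, 75/26, 1)
Ac = (0, 0, -33/16, 1229/208)
Σ b_i: 331/1155·1 + 9/11·1 + 3/7·1 + (-8/15)·1 = 1 ✓
b·c: 9/11·(-11/8) + 3/7·75/26 + (-8/15)·1 = -4609/10920 ≠ 1/2 ⇒ order 1.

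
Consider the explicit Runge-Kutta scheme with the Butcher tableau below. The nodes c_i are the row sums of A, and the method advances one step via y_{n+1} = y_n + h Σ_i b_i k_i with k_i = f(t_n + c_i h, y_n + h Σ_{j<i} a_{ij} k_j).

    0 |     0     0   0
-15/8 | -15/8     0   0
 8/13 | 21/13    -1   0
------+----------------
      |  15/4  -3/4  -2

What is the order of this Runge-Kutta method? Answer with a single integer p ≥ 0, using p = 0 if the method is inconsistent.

b = (15/4, -3/4, -2)
c = (0, -15/8, 8/13)
Ac = (0, 0, 15/8)
Σ b_i: 15/4·1 + (-3/4)·1 + (-2)·1 = 1 ✓
b·c: (-3/4)·(-15/8) + (-2)·8/13 = 73/416 ≠ 1/2 ⇒ order 1.

1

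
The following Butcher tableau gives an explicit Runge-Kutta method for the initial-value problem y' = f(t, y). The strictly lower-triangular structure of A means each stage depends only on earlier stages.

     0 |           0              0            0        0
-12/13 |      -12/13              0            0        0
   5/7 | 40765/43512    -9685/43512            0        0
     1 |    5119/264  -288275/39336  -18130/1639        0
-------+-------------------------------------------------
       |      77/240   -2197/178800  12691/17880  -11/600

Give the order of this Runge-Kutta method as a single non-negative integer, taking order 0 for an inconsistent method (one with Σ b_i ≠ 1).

b = (77/240, -2197/178800, 12691/17880, -11/600)
c = (0, -12/13, 5/7, 1)
Ac = (0, 0, 745/3626, -25/22)
Σ b_i: 77/240·1 + (-2197/178800)·1 + 12691/17880·1 + (-11/600)·1 = 1 ✓
b·c: (-2197/178800)·(-12/13) + 12691/17880·5/7 + (-11/600)·1 = 1/2 ✓
b·c²: (-2197/178800)·144/169 + 12691/17880·25/49 + (-11/600)·1 = 1/3 ✓
b·Ac: 12691/17880·745/3626 + (-11/600)·(-25/22) = 1/6 ✓
b·c³: (-2197/178800)·(-1728/2197) + 12691/17880·125/343 + (-11/600)·1 = 1/4 ✓
b·(c∘Ac): 12691/17880·3725/25382 + (-11/600)·(-25/22) = 1/8 ✓
b·Ac²: 12691/17880·(-4470/23569) + (-11/600)·(-1700/143) = 1/12 ✓
b·A²c: (-11/600)·(-25/11) = 1/24 ✓; 4 stages ⇒ order 4.

4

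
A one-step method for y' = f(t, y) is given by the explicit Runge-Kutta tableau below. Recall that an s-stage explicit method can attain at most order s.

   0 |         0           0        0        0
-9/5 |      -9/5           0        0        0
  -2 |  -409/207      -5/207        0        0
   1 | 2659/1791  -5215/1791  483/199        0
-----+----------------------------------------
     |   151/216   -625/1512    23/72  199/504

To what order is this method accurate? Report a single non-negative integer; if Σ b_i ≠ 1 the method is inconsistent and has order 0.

4

b = (151/216, -625/1512, 23/72, 199/504)
c = (0, -9/5, -2, 1)
Ac = (0, 0, 1/23, 77/199)
Σ b_i: 151/216·1 + (-625/1512)·1 + 23/72·1 + 199/504·1 = 1 ✓
b·c: (-625/1512)·(-9/5) + 23/72·(-2) + 199/504·1 = 1/2 ✓
b·c²: (-625/1512)·81/25 + 23/72·4 + 199/504·1 = 1/3 ✓
b·Ac: 23/72·1/23 + 199/504·77/199 = 1/6 ✓
b·c³: (-625/1512)·(-729/125) + 23/72·(-8) + 199/504·1 = 1/4 ✓
b·(c∘Ac): 23/72·(-2/23) + 199/504·77/199 = 1/8 ✓
b·Ac²: 23/72·(-9/115) + 199/504·273/995 = 1/12 ✓
b·A²c: 199/504·21/199 = 1/24 ✓; 4 stages ⇒ order 4.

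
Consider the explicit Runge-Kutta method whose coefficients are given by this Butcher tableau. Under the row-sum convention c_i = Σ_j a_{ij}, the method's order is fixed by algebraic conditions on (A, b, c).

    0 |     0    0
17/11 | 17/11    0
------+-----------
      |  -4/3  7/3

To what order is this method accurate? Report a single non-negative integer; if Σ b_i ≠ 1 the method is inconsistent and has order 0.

b = (-4/3, 7/3)
c = (0, 17/11)
Σ b_i: (-4/3)·1 + 7/3·1 = 1 ✓
b·c: 7/3·17/11 = 119/33 ≠ 1/2 ⇒ order 1.

1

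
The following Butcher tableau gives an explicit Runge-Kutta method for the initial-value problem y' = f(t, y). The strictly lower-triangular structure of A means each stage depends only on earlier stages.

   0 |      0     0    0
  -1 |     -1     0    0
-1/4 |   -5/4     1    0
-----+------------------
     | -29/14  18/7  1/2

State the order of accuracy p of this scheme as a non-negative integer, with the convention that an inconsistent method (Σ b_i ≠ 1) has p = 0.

b = (-29/14, 18/7, 1/2)
c = (0, -1, -1/4)
Ac = (0, 0, -1)
Σ b_i: (-29/14)·1 + 18/7·1 + 1/2·1 = 1 ✓
b·c: 18/7·(-1) + 1/2·(-1/4) = -151/56 ≠ 1/2 ⇒ order 1.

1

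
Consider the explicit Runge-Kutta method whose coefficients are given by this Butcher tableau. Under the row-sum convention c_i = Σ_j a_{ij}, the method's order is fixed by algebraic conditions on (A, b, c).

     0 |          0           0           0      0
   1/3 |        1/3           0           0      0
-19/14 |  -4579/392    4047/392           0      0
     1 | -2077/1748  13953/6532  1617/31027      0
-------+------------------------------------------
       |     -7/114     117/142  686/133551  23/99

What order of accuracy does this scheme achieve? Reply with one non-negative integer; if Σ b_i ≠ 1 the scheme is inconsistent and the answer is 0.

4

b = (-7/114, 117/142, 686/133551, 23/99)
c = (0, 1/3, -19/14, 1)
Ac = (0, 0, 1349/392, 59/92)
Σ b_i: (-7/114)·1 + 117/142·1 + 686/133551·1 + 23/99·1 = 1 ✓
b·c: 117/142·1/3 + 686/133551·(-19/14) + 23/99·1 = 1/2 ✓
b·c²: 117/142·1/9 + 686/133551·361/196 + 23/99·1 = 1/3 ✓
b·Ac: 686/133551·1349/392 + 23/99·59/92 = 1/6 ✓
b·c³: 117/142·1/27 + 686/133551·(-6859/2744) + 23/99·1 = 1/4 ✓
b·(c∘Ac): 686/133551·(-25631/5488) + 23/99·59/92 = 1/8 ✓
b·Ac²: 686/133551·1349/1176 + 23/99·1/3 = 1/12 ✓
b·A²c: 23/99·33/184 = 1/24 ✓; 4 stages ⇒ order 4.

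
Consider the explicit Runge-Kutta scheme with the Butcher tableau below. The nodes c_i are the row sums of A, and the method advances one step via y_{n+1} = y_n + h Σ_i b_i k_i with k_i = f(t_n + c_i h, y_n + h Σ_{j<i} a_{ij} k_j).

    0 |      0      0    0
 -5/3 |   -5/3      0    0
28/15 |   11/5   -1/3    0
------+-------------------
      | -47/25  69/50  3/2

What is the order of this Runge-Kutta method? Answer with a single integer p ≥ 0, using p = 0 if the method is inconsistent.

b = (-47/25, 69/50, 3/2)
c = (0, -5/3, 28/15)
Ac = (0, 0, 5/9)
Σ b_i: (-47/25)·1 + 69/50·1 + 3/2·1 = 1 ✓
b·c: 69/50·(-5/3) + 3/2·28/15 = 1/2 ✓
b·c²: 69/50·25/9 + 3/2·784/225 = 453/50 ≠ 1/3 ⇒ order 2.
b·Ac: 3/2·5/9 = 5/6 ≠ 1/6

2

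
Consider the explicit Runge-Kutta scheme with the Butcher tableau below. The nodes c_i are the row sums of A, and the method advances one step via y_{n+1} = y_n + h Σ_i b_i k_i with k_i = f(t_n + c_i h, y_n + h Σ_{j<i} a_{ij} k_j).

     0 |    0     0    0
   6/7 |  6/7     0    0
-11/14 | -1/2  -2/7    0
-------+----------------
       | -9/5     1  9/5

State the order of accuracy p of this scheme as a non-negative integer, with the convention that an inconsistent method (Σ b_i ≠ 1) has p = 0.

b = (-9/5, 1, 9/5)
c = (0, 6/7, -11/14)
Ac = (0, 0, -12/49)
Σ b_i: (-9/5)·1 + 1·1 + 9/5·1 = 1 ✓
b·c: 1·6/7 + 9/5·(-11/14) = -39/70 ≠ 1/2 ⇒ order 1.

1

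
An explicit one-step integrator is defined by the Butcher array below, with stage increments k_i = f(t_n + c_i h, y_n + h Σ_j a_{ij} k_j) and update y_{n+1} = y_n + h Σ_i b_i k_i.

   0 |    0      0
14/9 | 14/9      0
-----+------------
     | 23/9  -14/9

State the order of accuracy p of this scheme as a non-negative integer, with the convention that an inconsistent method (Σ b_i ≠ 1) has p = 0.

b = (23/9, -14/9)
c = (0, 14/9)
Σ b_i: 23/9·1 + (-14/9)·1 = 1 ✓
b·c: (-14/9)·14/9 = -196/81 ≠ 1/2 ⇒ order 1.

1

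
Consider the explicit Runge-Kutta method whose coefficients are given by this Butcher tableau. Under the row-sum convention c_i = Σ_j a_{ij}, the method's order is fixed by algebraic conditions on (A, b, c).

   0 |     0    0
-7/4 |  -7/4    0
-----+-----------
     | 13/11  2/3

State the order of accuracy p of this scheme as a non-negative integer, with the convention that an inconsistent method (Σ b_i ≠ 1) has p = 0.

b = (13/11, 2/3)
c = (0, -7/4)
Σ b_i: 13/11·1 + 2/3·1 = 61/33 ≠ 1 ⇒ order 0.

0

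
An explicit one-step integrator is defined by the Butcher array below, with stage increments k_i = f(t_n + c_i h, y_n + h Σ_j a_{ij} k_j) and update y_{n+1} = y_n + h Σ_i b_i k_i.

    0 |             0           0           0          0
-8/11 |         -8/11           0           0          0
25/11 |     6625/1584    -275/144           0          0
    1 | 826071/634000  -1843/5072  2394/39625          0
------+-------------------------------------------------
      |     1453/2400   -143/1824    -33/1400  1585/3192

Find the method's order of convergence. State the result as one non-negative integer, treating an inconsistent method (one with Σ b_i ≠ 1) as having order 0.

b = (1453/2400, -143/1824, -33/1400, 1585/3192)
c = (0, -8/11, 25/11, 1)
Ac = (0, 0, 25/18, 1273/3170)
Σ b_i: 1453/2400·1 + (-143/1824)·1 + (-33/1400)·1 + 1585/3192·1 = 1 ✓
b·c: (-143/1824)·(-8/11) + (-33/1400)·25/11 + 1585/3192·1 = 1/2 ✓
b·c²: (-143/1824)·64/121 + (-33/1400)·625/121 + 1585/3192·1 = 1/3 ✓
b·Ac: (-33/1400)·25/18 + 1585/3192·1273/3170 = 1/6 ✓
b·c³: (-143/1824)·(-512/1331) + (-33/1400)·15625/1331 + 1585/3192·1 = 1/4 ✓
b·(c∘Ac): (-33/1400)·625/198 + 1585/3192·1273/3170 = 1/8 ✓
b·Ac²: (-33/1400)·(-100/99) + 1585/3192·38/317 = 1/12 ✓
b·A²c: 1585/3192·133/1585 = 1/24 ✓; 4 stages ⇒ order 4.

4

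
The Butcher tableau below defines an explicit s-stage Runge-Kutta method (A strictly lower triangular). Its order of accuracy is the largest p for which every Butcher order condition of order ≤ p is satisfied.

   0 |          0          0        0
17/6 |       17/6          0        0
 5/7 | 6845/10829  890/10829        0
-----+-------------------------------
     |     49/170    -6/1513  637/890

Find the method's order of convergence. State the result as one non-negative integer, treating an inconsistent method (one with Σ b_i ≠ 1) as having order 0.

3

b = (49/170, -6/1513, 637/890)
c = (0, 17/6, 5/7)
Ac = (0, 0, 445/1911)
Σ b_i: 49/170·1 + (-6/1513)·1 + 637/890·1 = 1 ✓
b·c: (-6/1513)·17/6 + 637/890·5/7 = 1/2 ✓
b·c²: (-6/1513)·289/36 + 637/890·25/49 = 1/3 ✓
b·Ac: 637/890·445/1911 = 1/6 ✓; 3 stages ⇒ order 3.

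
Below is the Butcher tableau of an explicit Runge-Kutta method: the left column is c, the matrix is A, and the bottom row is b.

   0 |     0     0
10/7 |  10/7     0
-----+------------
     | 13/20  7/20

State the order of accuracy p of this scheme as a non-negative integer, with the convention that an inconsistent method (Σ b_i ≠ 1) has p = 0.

b = (13/20, 7/20)
c = (0, 10/7)
Σ b_i: 13/20·1 + 7/20·1 = 1 ✓
b·c: 7/20·10/7 = 1/2 ✓; 2 stages ⇒ order 2.

2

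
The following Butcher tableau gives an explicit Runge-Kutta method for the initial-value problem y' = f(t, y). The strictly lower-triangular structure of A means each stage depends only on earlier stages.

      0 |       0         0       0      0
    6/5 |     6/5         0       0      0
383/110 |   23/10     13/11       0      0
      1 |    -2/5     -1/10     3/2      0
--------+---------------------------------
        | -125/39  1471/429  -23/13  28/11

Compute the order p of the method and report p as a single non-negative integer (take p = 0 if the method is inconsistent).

b = (-125/39, 1471/429, -23/13, 28/11)
c = (0, 6/5, 383/110, 1)
Ac = (0, 0, 78/55, 5613/1100)
Σ b_i: (-125/39)·1 + 1471/429·1 + (-23/13)·1 + 28/11·1 = 1 ✓
b·c: 1471/429·6/5 + (-23/13)·383/110 + 28/11·1 = 1/2 ✓
b·c²: 1471/429·36/25 + (-23/13)·146689/12100 + 28/11·1 = -2196759/157300 ≠ 1/3 ⇒ order 2.
b·Ac: (-23/13)·78/55 + 28/11·5613/1100 = 31701/3025 ≠ 1/6

2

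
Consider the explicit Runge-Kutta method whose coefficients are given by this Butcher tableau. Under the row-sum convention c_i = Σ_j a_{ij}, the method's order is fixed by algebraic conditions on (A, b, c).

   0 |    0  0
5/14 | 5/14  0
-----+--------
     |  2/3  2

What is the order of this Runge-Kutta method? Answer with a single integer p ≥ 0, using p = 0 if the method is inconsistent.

b = (2/3, 2)
c = (0, 5/14)
Σ b_i: 2/3·1 + 2·1 = 8/3 ≠ 1 ⇒ order 0.

0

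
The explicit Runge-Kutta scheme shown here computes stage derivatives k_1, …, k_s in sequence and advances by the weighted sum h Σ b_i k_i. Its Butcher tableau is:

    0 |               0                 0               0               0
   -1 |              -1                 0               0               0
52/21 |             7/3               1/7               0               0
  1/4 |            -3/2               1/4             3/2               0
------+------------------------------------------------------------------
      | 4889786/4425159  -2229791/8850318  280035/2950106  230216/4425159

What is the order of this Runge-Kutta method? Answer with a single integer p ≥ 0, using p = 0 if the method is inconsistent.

3

b = (4889786/4425159, -2229791/8850318, 280035/2950106, 230216/4425159)
c = (0, -1, 52/21, 1/4)
Ac = (0, 0, -1/7, 97/28)
Σ b_i: 4889786/4425159·1 + (-2229791/8850318)·1 + 280035/2950106·1 + 230216/4425159·1 = 1 ✓
b·c: (-2229791/8850318)·(-1) + 280035/2950106·52/21 + 230216/4425159·1/4 = 1/2 ✓
b·c²: (-2229791/8850318)·1 + 280035/2950106·2704/441 + 230216/4425159·1/16 = 1/3 ✓
b·Ac: 280035/2950106·(-1/7) + 230216/4425159·97/28 = 1/6 ✓
b·c³: (-2229791/8850318)·(-1) + 280035/2950106·140608/9261 + 230216/4425159·1/64 = 419779907/247808904 ≠ 1/4 ⇒ order 3.
b·(c∘Ac): 280035/2950106·(-52/147) + 230216/4425159·97/112 = 101587/8850318 ≠ 1/8
b·Ac²: 280035/2950106·1/7 + 230216/4425159·5555/588 = 93866735/185856678 ≠ 1/12
b·A²c: 230216/4425159·(-3/14) = -16444/1475053 ≠ 1/24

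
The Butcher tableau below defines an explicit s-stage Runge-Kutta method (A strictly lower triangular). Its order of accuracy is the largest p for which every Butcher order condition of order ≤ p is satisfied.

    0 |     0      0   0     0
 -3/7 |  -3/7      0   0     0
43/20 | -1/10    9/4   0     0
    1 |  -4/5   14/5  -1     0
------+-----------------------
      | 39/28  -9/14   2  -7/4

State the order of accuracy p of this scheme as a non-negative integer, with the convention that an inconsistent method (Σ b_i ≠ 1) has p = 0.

1

b = (39/28, -9/14, 2, -7/4)
c = (0, -3/7, 43/20, 1)
Ac = (0, 0, -27/28, -67/20)
Σ b_i: 39/28·1 + (-9/14)·1 + 2·1 + (-7/4)·1 = 1 ✓
b·c: (-9/14)·(-3/7) + 2·43/20 + (-7/4)·1 = 2769/980 ≠ 1/2 ⇒ order 1.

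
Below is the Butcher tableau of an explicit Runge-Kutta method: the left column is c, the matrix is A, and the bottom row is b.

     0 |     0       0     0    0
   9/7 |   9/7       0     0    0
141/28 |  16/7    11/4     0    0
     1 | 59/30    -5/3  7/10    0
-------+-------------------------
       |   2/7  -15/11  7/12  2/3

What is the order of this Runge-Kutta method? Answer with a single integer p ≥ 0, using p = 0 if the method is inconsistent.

0

b = (2/7, -15/11, 7/12, 2/3)
c = (0, 9/7, 141/28, 1)
Ac = (0, 0, 99/28, 387/280)
Σ b_i: 2/7·1 + (-15/11)·1 + 7/12·1 + 2/3·1 = 53/308 ≠ 1 ⇒ order 0.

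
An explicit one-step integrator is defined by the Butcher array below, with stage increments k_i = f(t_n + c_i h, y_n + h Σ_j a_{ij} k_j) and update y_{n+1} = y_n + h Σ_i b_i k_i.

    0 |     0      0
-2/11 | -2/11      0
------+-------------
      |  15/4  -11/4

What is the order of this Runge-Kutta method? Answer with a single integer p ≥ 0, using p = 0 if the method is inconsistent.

b = (15/4, -11/4)
c = (0, -2/11)
Σ b_i: 15/4·1 + (-11/4)·1 = 1 ✓
b·c: (-11/4)·(-2/11) = 1/2 ✓; 2 stages ⇒ order 2.

2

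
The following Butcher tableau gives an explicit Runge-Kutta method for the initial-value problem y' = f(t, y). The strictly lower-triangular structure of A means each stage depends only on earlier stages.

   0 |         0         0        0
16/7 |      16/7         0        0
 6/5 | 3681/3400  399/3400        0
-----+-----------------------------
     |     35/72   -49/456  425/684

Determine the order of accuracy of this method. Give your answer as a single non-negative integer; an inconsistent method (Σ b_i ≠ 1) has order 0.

b = (35/72, -49/456, 425/684)
c = (0, 16/7, 6/5)
Ac = (0, 0, 114/425)
Σ b_i: 35/72·1 + (-49/456)·1 + 425/684·1 = 1 ✓
b·c: (-49/456)·16/7 + 425/684·6/5 = 1/2 ✓
b·c²: (-49/456)·256/49 + 425/684·36/25 = 1/3 ✓
b·Ac: 425/684·114/425 = 1/6 ✓; 3 stages ⇒ order 3.

3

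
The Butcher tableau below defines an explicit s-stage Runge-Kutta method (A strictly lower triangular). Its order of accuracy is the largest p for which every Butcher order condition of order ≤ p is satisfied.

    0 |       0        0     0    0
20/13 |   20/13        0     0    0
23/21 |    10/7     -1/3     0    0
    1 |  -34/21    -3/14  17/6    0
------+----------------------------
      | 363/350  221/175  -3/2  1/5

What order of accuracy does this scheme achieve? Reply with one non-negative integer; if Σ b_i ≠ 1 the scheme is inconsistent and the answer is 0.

b = (363/350, 221/175, -3/2, 1/5)
c = (0, 20/13, 23/21, 1)
Ac = (0, 0, -20/39, 649/234)
Σ b_i: 363/350·1 + 221/175·1 + (-3/2)·1 + 1/5·1 = 1 ✓
b·c: 221/175·20/13 + (-3/2)·23/21 + 1/5·1 = 1/2 ✓
b·c²: 221/175·400/169 + (-3/2)·529/441 + 1/5·1 = 26557/19110 ≠ 1/3 ⇒ order 2.
b·Ac: (-3/2)·(-20/39) + 1/5·649/234 = 1549/1170 ≠ 1/6

2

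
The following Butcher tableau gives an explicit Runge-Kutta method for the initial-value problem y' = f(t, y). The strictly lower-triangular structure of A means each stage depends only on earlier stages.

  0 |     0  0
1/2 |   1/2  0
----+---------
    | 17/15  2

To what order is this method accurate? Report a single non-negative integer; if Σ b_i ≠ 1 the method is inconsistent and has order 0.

b = (17/15, 2)
c = (0, 1/2)
Σ b_i: 17/15·1 + 2·1 = 47/15 ≠ 1 ⇒ order 0.

0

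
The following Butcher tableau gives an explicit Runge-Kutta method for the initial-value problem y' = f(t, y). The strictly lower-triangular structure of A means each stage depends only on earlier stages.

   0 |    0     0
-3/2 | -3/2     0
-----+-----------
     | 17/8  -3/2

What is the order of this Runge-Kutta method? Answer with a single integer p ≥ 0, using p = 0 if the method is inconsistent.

b = (17/8, -3/2)
c = (0, -3/2)
Σ b_i: 17/8·1 + (-3/2)·1 = 5/8 ≠ 1 ⇒ order 0.

0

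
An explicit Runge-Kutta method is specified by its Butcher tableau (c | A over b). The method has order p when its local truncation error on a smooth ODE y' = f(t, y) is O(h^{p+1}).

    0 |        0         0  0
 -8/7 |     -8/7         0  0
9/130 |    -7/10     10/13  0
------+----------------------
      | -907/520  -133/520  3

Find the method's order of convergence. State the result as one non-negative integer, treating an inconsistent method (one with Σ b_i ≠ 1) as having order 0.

2

b = (-907/520, -133/520, 3)
c = (0, -8/7, 9/130)
Ac = (0, 0, -80/91)
Σ b_i: (-907/520)·1 + (-133/520)·1 + 3·1 = 1 ✓
b·c: (-133/520)·(-8/7) + 3·9/130 = 1/2 ✓
b·c²: (-133/520)·64/49 + 3·81/16900 = -37819/118300 ≠ 1/3 ⇒ order 2.
b·Ac: 3·(-80/91) = -240/91 ≠ 1/6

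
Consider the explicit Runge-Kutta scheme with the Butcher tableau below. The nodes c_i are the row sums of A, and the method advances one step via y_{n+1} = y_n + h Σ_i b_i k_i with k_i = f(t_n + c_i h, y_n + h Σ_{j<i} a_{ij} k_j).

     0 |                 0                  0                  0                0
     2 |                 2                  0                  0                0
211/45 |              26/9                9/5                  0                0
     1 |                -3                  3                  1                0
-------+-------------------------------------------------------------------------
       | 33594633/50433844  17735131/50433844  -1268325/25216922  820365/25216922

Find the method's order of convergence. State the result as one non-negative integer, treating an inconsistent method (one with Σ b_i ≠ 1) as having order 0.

3

b = (33594633/50433844, 17735131/50433844, -1268325/25216922, 820365/25216922)
c = (0, 2, 211/45, 1)
Ac = (0, 0, 18/5, 481/45)
Σ b_i: 33594633/50433844·1 + 17735131/50433844·1 + (-1268325/25216922)·1 + 820365/25216922·1 = 1 ✓
b·c: 17735131/50433844·2 + (-1268325/25216922)·211/45 + 820365/25216922·1 = 1/2 ✓
b·c²: 17735131/50433844·4 + (-1268325/25216922)·44521/2025 + 820365/25216922·1 = 1/3 ✓
b·Ac: (-1268325/25216922)·18/5 + 820365/25216922·481/45 = 1/6 ✓
b·c³: 17735131/50433844·8 + (-1268325/25216922)·9393931/91125 + 820365/25216922·1 = -3981738167/1702142235 ≠ 1/4 ⇒ order 3.
b·(c∘Ac): (-1268325/25216922)·422/25 + 820365/25216922·481/45 = -37921607/75650766 ≠ 1/8
b·Ac²: (-1268325/25216922)·36/5 + 820365/25216922·68821/2025 = 2531077411/3404284470 ≠ 1/12
b·A²c: 820365/25216922·18/5 = 1476657/12608461 ≠ 1/24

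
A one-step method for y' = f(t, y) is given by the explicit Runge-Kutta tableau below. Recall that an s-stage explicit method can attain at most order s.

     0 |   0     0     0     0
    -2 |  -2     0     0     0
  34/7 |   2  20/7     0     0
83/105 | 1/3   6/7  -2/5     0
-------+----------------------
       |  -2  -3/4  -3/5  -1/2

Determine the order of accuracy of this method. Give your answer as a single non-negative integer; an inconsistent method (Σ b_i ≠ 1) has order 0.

0

b = (-2, -3/4, -3/5, -1/2)
c = (0, -2, 34/7, 83/105)
Ac = (0, 0, -40/7, -128/35)
Σ b_i: (-2)·1 + (-3/4)·1 + (-3/5)·1 + (-1/2)·1 = -77/20 ≠ 1 ⇒ order 0.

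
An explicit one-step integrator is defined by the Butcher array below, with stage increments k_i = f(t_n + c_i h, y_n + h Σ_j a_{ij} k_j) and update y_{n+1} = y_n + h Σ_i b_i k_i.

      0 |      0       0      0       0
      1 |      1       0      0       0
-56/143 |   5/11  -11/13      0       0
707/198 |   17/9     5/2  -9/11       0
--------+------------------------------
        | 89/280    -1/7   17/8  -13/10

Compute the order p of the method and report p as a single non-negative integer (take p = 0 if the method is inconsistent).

b = (89/280, -1/7, 17/8, -13/10)
c = (0, 1, -56/143, 707/198)
Ac = (0, 0, -11/13, 8873/3146)
Σ b_i: 89/280·1 + (-1/7)·1 + 17/8·1 + (-13/10)·1 = 1 ✓
b·c: (-1/7)·1 + 17/8·(-56/143) + (-13/10)·707/198 = -1012061/180180 ≠ 1/2 ⇒ order 1.

1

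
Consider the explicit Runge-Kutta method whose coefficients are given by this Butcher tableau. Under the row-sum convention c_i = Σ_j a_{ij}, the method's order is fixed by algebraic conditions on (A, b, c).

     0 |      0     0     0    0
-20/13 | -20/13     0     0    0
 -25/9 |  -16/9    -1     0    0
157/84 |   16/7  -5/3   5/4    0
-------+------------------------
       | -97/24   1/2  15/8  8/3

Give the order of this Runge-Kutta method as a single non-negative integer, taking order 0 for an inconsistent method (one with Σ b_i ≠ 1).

1

b = (-97/24, 1/2, 15/8, 8/3)
c = (0, -20/13, -25/9, 157/84)
Ac = (0, 0, 20/13, -425/468)
Σ b_i: (-97/24)·1 + 1/2·1 + 15/8·1 + 8/3·1 = 1 ✓
b·c: 1/2·(-20/13) + 15/8·(-25/9) + 8/3·157/84 = -6509/6552 ≠ 1/2 ⇒ order 1.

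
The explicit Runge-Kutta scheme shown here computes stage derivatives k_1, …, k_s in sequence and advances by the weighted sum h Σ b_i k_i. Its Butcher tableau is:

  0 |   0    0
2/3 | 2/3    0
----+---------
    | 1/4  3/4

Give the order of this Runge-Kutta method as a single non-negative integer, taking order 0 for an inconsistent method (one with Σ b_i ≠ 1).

2

b = (1/4, 3/4)
c = (0, 2/3)
Σ b_i: 1/4·1 + 3/4·1 = 1 ✓
b·c: 3/4·2/3 = 1/2 ✓; 2 stages ⇒ order 2.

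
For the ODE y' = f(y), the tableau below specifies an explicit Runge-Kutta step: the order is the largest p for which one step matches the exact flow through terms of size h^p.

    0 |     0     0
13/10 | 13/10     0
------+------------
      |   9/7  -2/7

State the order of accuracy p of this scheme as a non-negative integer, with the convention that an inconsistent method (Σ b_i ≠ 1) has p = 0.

1

b = (9/7, -2/7)
c = (0, 13/10)
Σ b_i: 9/7·1 + (-2/7)·1 = 1 ✓
b·c: (-2/7)·13/10 = -13/35 ≠ 1/2 ⇒ order 1.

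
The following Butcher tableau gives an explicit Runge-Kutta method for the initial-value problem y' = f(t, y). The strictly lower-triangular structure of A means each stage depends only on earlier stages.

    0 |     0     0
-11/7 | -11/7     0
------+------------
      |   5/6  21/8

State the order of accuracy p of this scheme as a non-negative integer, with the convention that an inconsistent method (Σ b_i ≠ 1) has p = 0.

b = (5/6, 21/8)
c = (0, -11/7)
Σ b_i: 5/6·1 + 21/8·1 = 83/24 ≠ 1 ⇒ order 0.

0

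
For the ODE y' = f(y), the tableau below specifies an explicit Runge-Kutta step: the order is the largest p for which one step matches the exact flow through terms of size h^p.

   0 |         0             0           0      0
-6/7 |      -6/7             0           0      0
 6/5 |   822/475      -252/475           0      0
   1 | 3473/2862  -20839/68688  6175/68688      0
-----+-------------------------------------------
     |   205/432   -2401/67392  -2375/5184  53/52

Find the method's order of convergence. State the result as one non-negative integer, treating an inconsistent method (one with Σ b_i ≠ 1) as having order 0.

b = (205/432, -2401/67392, -2375/5184, 53/52)
c = (0, -6/7, 6/5, 1)
Ac = (0, 0, 216/475, 39/106)
Σ b_i: 205/432·1 + (-2401/67392)·1 + (-2375/5184)·1 + 53/52·1 = 1 ✓
b·c: (-2401/67392)·(-6/7) + (-2375/5184)·6/5 + 53/52·1 = 1/2 ✓
b·c²: (-2401/67392)·36/49 + (-2375/5184)·36/25 + 53/52·1 = 1/3 ✓
b·Ac: (-2375/5184)·216/475 + 53/52·39/106 = 1/6 ✓
b·c³: (-2401/67392)·(-216/343) + (-2375/5184)·216/125 + 53/52·1 = 1/4 ✓
b·(c∘Ac): (-2375/5184)·1296/2375 + 53/52·39/106 = 1/8 ✓
b·Ac²: (-2375/5184)·(-1296/3325) + 53/52·(-104/1113) = 1/12 ✓
b·A²c: 53/52·13/318 = 1/24 ✓; 4 stages ⇒ order 4.

4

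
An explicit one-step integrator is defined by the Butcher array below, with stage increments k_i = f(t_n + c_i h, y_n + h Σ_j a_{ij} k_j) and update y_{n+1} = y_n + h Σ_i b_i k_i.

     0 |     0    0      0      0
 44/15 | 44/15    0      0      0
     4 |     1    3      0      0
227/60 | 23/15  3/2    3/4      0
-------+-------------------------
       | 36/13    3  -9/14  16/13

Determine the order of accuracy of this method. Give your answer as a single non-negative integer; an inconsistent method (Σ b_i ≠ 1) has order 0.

b = (36/13, 3, -9/14, 16/13)
c = (0, 44/15, 4, 227/60)
Ac = (0, 0, 44/5, 37/5)
Σ b_i: 36/13·1 + 3·1 + (-9/14)·1 + 16/13·1 = 89/14 ≠ 1 ⇒ order 0.

0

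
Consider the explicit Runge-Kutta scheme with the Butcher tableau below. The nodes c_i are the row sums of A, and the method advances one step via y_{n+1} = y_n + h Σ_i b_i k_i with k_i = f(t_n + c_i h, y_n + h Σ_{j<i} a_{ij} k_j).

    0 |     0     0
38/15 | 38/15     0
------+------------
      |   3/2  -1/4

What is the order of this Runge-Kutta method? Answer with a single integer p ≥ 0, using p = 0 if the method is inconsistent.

b = (3/2, -1/4)
c = (0, 38/15)
Σ b_i: 3/2·1 + (-1/4)·1 = 5/4 ≠ 1 ⇒ order 0.

0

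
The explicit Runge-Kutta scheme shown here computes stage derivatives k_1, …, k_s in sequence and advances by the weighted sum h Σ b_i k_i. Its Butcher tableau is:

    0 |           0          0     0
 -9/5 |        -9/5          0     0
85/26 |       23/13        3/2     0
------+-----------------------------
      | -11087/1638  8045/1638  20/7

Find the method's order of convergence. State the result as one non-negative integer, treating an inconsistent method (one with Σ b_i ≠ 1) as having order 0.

2

b = (-11087/1638, 8045/1638, 20/7)
c = (0, -9/5, 85/26)
Ac = (0, 0, -27/10)
Σ b_i: (-11087/1638)·1 + 8045/1638·1 + 20/7·1 = 1 ✓
b·c: 8045/1638·(-9/5) + 20/7·85/26 = 1/2 ✓
b·c²: 8045/1638·81/25 + 20/7·7225/676 = 549503/11830 ≠ 1/3 ⇒ order 2.
b·Ac: 20/7·(-27/10) = -54/7 ≠ 1/6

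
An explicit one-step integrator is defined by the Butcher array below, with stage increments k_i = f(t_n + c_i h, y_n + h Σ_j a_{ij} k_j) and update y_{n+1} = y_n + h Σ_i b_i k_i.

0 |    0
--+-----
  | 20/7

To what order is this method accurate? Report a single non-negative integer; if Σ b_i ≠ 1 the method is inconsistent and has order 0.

b = (20/7)
c = (0)
Σ b_i: 20/7·1 = 20/7 ≠ 1 ⇒ order 0.

0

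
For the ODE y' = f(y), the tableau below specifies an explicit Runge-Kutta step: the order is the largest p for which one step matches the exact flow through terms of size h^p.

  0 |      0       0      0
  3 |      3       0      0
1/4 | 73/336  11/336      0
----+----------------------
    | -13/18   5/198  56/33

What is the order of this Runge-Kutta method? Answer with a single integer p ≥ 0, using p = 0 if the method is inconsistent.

b = (-13/18, 5/198, 56/33)
c = (0, 3, 1/4)
Ac = (0, 0, 11/112)
Σ b_i: (-13/18)·1 + 5/198·1 + 56/33·1 = 1 ✓
b·c: 5/198·3 + 56/33·1/4 = 1/2 ✓
b·c²: 5/198·9 + 56/33·1/16 = 1/3 ✓
b·Ac: 56/33·11/112 = 1/6 ✓; 3 stages ⇒ order 3.

3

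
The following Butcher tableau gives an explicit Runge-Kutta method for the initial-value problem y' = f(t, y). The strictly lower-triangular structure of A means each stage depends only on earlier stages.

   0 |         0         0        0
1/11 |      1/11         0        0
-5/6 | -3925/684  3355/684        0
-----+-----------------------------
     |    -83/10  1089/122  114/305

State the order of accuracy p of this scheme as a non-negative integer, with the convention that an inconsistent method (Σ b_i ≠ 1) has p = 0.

b = (-83/10, 1089/122, 114/305)
c = (0, 1/11, -5/6)
Ac = (0, 0, 305/684)
Σ b_i: (-83/10)·1 + 1089/122·1 + 114/305·1 = 1 ✓
b·c: 1089/122·1/11 + 114/305·(-5/6) = 1/2 ✓
b·c²: 1089/122·1/121 + 114/305·25/36 = 1/3 ✓
b·Ac: 114/305·305/684 = 1/6 ✓; 3 stages ⇒ order 3.

3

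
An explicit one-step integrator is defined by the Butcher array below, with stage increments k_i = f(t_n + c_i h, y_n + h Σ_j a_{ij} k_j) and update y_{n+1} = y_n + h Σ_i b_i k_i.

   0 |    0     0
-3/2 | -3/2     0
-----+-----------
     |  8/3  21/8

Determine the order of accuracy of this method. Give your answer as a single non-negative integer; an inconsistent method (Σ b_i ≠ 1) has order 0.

0

b = (8/3, 21/8)
c = (0, -3/2)
Σ b_i: 8/3·1 + 21/8·1 = 127/24 ≠ 1 ⇒ order 0.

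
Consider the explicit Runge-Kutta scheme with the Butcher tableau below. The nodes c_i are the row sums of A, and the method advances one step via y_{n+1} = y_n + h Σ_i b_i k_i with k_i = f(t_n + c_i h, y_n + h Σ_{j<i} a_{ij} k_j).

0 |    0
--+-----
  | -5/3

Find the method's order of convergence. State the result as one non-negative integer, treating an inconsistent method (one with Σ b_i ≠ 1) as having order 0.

b = (-5/3)
c = (0)
Σ b_i: (-5/3)·1 = -5/3 ≠ 1 ⇒ order 0.

0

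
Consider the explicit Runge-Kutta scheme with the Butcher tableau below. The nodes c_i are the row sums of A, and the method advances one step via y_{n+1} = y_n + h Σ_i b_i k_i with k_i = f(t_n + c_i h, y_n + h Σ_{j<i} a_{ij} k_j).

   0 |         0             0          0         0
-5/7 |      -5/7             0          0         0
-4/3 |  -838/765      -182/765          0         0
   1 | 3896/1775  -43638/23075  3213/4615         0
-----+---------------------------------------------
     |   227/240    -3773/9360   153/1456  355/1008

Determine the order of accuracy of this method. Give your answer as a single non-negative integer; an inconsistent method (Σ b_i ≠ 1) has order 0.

4

b = (227/240, -3773/9360, 153/1456, 355/1008)
c = (0, -5/7, -4/3, 1)
Ac = (0, 0, 26/153, 30/71)
Σ b_i: 227/240·1 + (-3773/9360)·1 + 153/1456·1 + 355/1008·1 = 1 ✓
b·c: (-3773/9360)·(-5/7) + 153/1456·(-4/3) + 355/1008·1 = 1/2 ✓
b·c²: (-3773/9360)·25/49 + 153/1456·16/9 + 355/1008·1 = 1/3 ✓
b·Ac: 153/1456·26/153 + 355/1008·30/71 = 1/6 ✓
b·c³: (-3773/9360)·(-125/343) + 153/1456·(-64/27) + 355/1008·1 = 1/4 ✓
b·(c∘Ac): 153/1456·(-104/459) + 355/1008·30/71 = 1/8 ✓
b·Ac²: 153/1456·(-130/1071) + 355/1008·678/2485 = 1/12 ✓
b·A²c: 355/1008·42/355 = 1/24 ✓; 4 stages ⇒ order 4.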